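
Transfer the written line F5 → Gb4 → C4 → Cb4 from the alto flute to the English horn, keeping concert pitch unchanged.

G5 Ab4 D4 Db4

First find concert pitch: the alto flute sounds a perfect fourth below written, so F5 Gb4 C4 Cb4 sounds C5 Db4 G3 Gb3.
Then write for English horn: it sounds a perfect fifth below written, so the part must be a perfect fifth above concert.
C5 → G5
Db4 → Ab4
G3 → D4
Gb3 → Db4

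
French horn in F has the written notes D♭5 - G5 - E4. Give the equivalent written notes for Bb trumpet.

Ab4 D5 B3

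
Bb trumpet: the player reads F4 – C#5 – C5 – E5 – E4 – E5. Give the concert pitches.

Eb4 B4 Bb4 D5 D4 D5

The Bb trumpet sounds a major second below written, so transpose each written note down a major second.
F4 -> Eb4
C#5 -> B4
C5 -> Bb4
E5 -> D5
E4 -> D4
E5 -> D5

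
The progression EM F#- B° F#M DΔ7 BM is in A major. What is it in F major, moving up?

CM D- G° DM BbΔ7 GM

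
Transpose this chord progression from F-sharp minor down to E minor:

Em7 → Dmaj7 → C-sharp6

F-sharp minor down to E minor is a major second; each chord root moves by that interval while the quality stays the same.
Em7: root E down a major second → D, giving Dm7.
Dmaj7: root D down a major second → C, giving Cmaj7.
C-sharp6: root C-sharp down a major second → B, giving B6.

Dm7 Cmaj7 B6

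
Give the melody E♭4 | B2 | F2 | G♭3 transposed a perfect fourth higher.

Ab4 E3 Bb2 Cb4

Eb4 -> Ab4
B2 -> E3
F2 -> Bb2
Gb3 -> Cb4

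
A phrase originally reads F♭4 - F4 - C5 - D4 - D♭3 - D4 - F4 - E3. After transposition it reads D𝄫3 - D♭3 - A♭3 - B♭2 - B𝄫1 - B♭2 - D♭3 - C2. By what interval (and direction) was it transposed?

down a major tenth

Take the first pair: Fb4 → Dbb3. F to D spans 10 letter names, so the interval is some kind of tenth.
Dbb3 to Fb4 is 16 semitones, which makes it a major tenth; the second version is lower, so the direction is down.
Checking another pair — E3 → C2 — gives the same interval.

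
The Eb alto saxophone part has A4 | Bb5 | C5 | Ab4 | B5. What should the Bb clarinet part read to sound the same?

D4 Eb5 F4 Db4 E5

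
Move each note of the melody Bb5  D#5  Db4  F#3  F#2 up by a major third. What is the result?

D6 F##5 F4 A#3 A#2

Bb5 gives D6
D#5 gives F##5
Db4 gives F4
F#3 gives A#3
F#2 gives A#2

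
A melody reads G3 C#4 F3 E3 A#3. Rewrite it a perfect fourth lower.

G3 -> D3
C#4 -> G#3
F3 -> C3
E3 -> B2
A#3 -> E#3

D3 G#3 C3 B2 E#3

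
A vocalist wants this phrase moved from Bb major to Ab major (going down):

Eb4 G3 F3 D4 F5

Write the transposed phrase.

Db4 F3 Eb3 C4 Eb5

Bb major to Ab major down is a major second, so every note moves down by that interval.
Eb4 gives Db4
G3 gives F3
F3 gives Eb3
D4 gives C4
F5 gives Eb5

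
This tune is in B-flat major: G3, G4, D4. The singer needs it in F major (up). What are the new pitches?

D4 D5 A4

From B-flat up to F is a perfect fifth; apply that to each pitch.
G3 gives D4
G4 gives D5
D4 gives A4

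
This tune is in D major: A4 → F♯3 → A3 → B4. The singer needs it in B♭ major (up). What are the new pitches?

F5 D4 F4 G5

D major to B♭ major up is a minor sixth, so every note moves up by that interval.
A4 becomes F5
F#3 becomes D4
A3 becomes F4
B4 becomes G5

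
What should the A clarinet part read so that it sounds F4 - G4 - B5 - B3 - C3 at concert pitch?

Written C4 sounds as A3 on the A clarinet, so concert pitches are written a minor third up.
F4 → Ab4
G4 → Bb4
B5 → D6
B3 → D4
C3 → Eb3

Ab4 Bb4 D6 D4 Eb3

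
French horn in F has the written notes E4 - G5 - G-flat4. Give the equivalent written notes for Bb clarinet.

B3 D5 Db4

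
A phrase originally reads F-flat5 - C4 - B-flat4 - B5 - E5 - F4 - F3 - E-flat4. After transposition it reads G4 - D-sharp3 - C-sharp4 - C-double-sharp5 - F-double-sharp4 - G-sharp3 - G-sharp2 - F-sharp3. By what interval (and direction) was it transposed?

down a diminished seventh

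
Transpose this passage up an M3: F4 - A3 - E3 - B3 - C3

A4 C#4 G#3 D#4 E3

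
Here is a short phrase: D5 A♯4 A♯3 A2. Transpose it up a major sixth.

B5 F##5 F##4 F#3

D5 becomes B5
A#4 becomes F##5
A#3 becomes F##4
A2 becomes F#3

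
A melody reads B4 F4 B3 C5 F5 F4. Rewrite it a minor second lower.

A#4 E4 A#3 B4 E5 E4

B4 to A#4
F4 to E4
B3 to A#3
C5 to B4
F5 to E5
F4 to E4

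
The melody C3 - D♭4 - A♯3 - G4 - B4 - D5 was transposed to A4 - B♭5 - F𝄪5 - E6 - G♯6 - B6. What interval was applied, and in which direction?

up a major thirteenth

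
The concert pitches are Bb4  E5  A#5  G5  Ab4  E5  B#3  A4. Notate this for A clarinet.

The A clarinet sounds a minor third below written, so the written part must be a minor third above concert — transpose each note up.
Bb4 -> Db5
E5 -> G5
A#5 -> C#6
G5 -> Bb5
Ab4 -> Cb5
E5 -> G5
B#3 -> D#4
A4 -> C5

Db5 G5 C#6 Bb5 Cb5 G5 D#4 C5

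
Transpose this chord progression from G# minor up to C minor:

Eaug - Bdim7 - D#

Abaug Ebdim7 G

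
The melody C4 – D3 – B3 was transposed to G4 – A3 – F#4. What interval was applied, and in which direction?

up a perfect fifth

From C4 to G4 is 5 letter names — a fifth of some quality.
C4 to G4 is 7 semitones, which makes it a perfect fifth; the second version is higher, so the direction is up.
Checking another pair — B3 → F#4 — gives the same interval.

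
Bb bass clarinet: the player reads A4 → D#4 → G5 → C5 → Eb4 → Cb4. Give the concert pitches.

The Bb bass clarinet sounds a major ninth below written, so transpose each written note down a major ninth.
A4 gives G3
D#4 gives C#3
G5 gives F4
C5 gives Bb3
Eb4 gives Db3
Cb4 gives Bbb2

G3 C#3 F4 Bb3 Db3 Bbb2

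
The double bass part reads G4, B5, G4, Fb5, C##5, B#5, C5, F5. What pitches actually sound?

Written C4 on the double bass sounds as C3, a perfect octave lower; apply that shift to every note.
G4 to G3
B5 to B4
G4 to G3
Fb5 to Fb4
C##5 to C##4
B#5 to B#4
C5 to C4
F5 to F4

G3 B4 G3 Fb4 C##4 B#4 C4 F4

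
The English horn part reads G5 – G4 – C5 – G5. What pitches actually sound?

C5 C4 F4 C5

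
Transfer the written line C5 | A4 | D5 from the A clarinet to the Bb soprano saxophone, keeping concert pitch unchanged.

First find concert pitch: the A clarinet sounds a minor third below written, so C5 A4 D5 sounds A4 F#4 B4.
Then write for Bb soprano saxophone: it sounds a major second below written, so the part must be a major second above concert.
A4 → B4
F#4 → G#4
B4 → C#5

B4 G#4 C#5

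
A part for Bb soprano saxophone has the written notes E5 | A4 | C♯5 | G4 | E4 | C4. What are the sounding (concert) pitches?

The Bb soprano saxophone sounds a major second below written, so transpose each written note down a major second.
E5 → D5
A4 → G4
C#5 → B4
G4 → F4
E4 → D4
C4 → Bb3

D5 G4 B4 F4 D4 Bb3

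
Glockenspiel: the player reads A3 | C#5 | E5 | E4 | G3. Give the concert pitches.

A5 C#7 E7 E6 G5

Written C4 on the glockenspiel sounds as C6, a perfect fifteenth higher; apply that shift to every note.
A3 becomes A5
C#5 becomes C#7
E5 becomes E7
E4 becomes E6
G3 becomes G5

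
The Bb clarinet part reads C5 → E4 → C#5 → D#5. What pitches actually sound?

The Bb clarinet sounds a major second below written, so transpose each written note down a major second.
C5 -> Bb4
E4 -> D4
C#5 -> B4
D#5 -> C#5

Bb4 D4 B4 C#5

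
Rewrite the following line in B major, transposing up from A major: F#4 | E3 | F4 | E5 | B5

G#4 F#3 G4 F#5 C#6

From A up to B is a major second; apply that to each pitch.
F#4 to G#4
E3 to F#3
F4 to G4
E5 to F#5
B5 to C#6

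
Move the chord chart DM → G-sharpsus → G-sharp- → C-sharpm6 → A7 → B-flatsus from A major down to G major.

A major down to G major is a major second; each chord root moves by that interval while the quality stays the same.
DM: root D down a major second → C, giving CM.
G-sharpsus: root G-sharp down a major second → F#, giving F#sus.
G-sharp-: root G-sharp down a major second → F#, giving F#-.
C-sharpm6: root C-sharp down a major second → B, giving Bm6.
A7: root A down a major second → G, giving G7.
B-flatsus: root B-flat down a major second → Ab, giving Absus.

CM F#sus F#- Bm6 G7 Absus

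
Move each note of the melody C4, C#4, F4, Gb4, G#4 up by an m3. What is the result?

Eb4 E4 Ab4 Bbb4 B4

C4 -> Eb4
C#4 -> E4
F4 -> Ab4
Gb4 -> Bbb4
G#4 -> B4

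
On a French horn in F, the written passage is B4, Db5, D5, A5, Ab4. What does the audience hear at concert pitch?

E4 Gb4 G4 D5 Db4

The French horn in F sounds a perfect fifth below written, so transpose each written note down a perfect fifth.
B4 -> E4
Db5 -> Gb4
D5 -> G4
A5 -> D5
Ab4 -> Db4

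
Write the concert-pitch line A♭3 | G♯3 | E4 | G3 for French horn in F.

Eb4 D#4 B4 D4

The French horn in F sounds a perfect fifth below written, so the written part must be a perfect fifth above concert — transpose each note up.
Ab3 becomes Eb4
G#3 becomes D#4
E4 becomes B4
G3 becomes D4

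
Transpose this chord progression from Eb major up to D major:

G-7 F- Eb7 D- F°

F#-7 E- D7 C#- E°

Eb major up to D major is a major seventh; each chord root moves by that interval while the quality stays the same.
G-7: root G up a major seventh → F#, giving F#-7.
F-: root F up a major seventh → E, giving E-.
Eb7: root Eb up a major seventh → D, giving D7.
D-: root D up a major seventh → C#, giving C#-.
F°: root F up a major seventh → E, giving E°.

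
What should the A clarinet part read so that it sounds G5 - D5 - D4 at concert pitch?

Bb5 F5 F4

Written C4 sounds as A3 on the A clarinet, so concert pitches are written a minor third up.
G5 → Bb5
D5 → F5
D4 → F4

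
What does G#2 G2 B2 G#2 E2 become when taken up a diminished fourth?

C3 Cb3 Eb3 C3 Ab2

A diminished fourth up from G#2 gives C3.
G2: a fourth up reaches C, and 4 semitones makes it Cb3.
B2 up a diminished fourth is Eb3.
G#2 up a diminished fourth is C3.
A diminished fourth up from E2 gives Ab2.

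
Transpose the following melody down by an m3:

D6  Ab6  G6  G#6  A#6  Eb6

D6 gives B5
Ab6 gives F6
G6 gives E6
G#6 gives E#6
A#6 gives F##6
Eb6 gives C6

B5 F6 E6 E#6 F##6 C6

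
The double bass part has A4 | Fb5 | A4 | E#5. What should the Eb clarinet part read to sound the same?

First find concert pitch: the double bass sounds a perfect octave below written, so A4 Fb5 A4 E#5 sounds A3 Fb4 A3 E#4.
Then write for Eb clarinet: it sounds a minor third above written, so the part must be a minor third below concert.
A3 → F#3
Fb4 → Db4
A3 → F#3
E#4 → C##4

F#3 Db4 F#3 C##4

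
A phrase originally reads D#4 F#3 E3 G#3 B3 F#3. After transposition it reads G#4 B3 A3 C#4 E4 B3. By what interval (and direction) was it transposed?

up a perfect fourth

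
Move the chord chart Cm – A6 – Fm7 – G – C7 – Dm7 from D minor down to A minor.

Gm E6 Cm7 D G7 Am7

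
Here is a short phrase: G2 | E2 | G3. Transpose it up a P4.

C3 A2 C4

G2: a fourth up reaches C, and 5 semitones makes it C3.
E2: a fourth up reaches A, and 5 semitones makes it A2.
A perfect fourth up from G3 gives C4.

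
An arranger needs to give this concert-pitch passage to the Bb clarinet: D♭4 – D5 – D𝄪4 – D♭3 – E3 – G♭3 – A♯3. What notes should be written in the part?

Written C4 sounds as Bb3 on the Bb clarinet, so concert pitches are written a major second up.
Db4 gives Eb4
D5 gives E5
D##4 gives E##4
Db3 gives Eb3
E3 gives F#3
Gb3 gives Ab3
A#3 gives B#3

Eb4 E5 E##4 Eb3 F#3 Ab3 B#3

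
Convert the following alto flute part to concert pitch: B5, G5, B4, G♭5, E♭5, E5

F#5 D5 F#4 Db5 Bb4 B4

Written C4 on the alto flute sounds as G3, a perfect fourth lower; apply that shift to every note.
B5 gives F#5
G5 gives D5
B4 gives F#4
Gb5 gives Db5
Eb5 gives Bb4
E5 gives B4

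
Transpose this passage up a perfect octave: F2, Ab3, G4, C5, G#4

F2: an octave up reaches F, and 12 semitones makes it F3.
A perfect octave up from Ab3 gives Ab4.
G4 up a perfect octave is G5.
C5: an octave up reaches C, and 12 semitones makes it C6.
G#4 up a perfect octave is G#5.

F3 Ab4 G5 C6 G#5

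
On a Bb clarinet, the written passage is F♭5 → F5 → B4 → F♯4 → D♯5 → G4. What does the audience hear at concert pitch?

Ebb5 Eb5 A4 E4 C#5 F4

The Bb clarinet sounds a major second below written, so transpose each written note down a major second.
Fb5 to Ebb5
F5 to Eb5
B4 to A4
F#4 to E4
D#5 to C#5
G4 to F4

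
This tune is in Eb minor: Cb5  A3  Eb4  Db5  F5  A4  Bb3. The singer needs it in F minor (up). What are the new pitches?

From Eb up to F is a major second; apply that to each pitch.
Cb5 gives Db5
A3 gives B3
Eb4 gives F4
Db5 gives Eb5
F5 gives G5
A4 gives B4
Bb3 gives C4

Db5 B3 F4 Eb5 G5 B4 C4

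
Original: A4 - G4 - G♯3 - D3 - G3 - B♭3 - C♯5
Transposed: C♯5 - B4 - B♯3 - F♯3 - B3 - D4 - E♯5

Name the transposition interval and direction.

From A4 to C#5 is 3 letter names — a third of some quality.
A4 to C#5 is 4 semitones, which makes it a major third; the second version is higher, so the direction is up.
Checking another pair — C#5 → E#5 — gives the same interval.

up a major third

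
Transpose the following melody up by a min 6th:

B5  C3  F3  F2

G6 Ab3 Db4 Db3

B5 -> G6
C3 -> Ab3
F3 -> Db4
F2 -> Db3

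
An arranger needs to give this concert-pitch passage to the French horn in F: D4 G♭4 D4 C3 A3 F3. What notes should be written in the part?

A4 Db5 A4 G3 E4 C4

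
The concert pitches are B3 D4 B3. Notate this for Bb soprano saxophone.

Written C4 sounds as Bb3 on the Bb soprano saxophone, so concert pitches are written a major second up.
B3 gives C#4
D4 gives E4
B3 gives C#4

C#4 E4 C#4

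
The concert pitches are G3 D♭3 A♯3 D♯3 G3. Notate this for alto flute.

Written C4 sounds as G3 on the alto flute, so concert pitches are written a perfect fourth up.
G3 → C4
Db3 → Gb3
A#3 → D#4
D#3 → G#3
G3 → C4

C4 Gb3 D#4 G#3 C4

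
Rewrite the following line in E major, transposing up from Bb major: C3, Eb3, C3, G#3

Bb major to E major up is an augmented fourth, so every note moves up by that interval.
C3 gives F#3
Eb3 gives A3
C3 gives F#3
G#3 gives C##4

F#3 A3 F#3 C##4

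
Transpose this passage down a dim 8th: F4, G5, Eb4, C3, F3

F4 -> F#3
G5 -> G#4
Eb4 -> E3
C3 -> C#2
F3 -> F#2

F#3 G#4 E3 C#2 F#2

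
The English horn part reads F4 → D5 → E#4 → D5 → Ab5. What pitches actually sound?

Bb3 G4 A#3 G4 Db5

The English horn sounds a perfect fifth below written, so transpose each written note down a perfect fifth.
F4 -> Bb3
D5 -> G4
E#4 -> A#3
D5 -> G4
Ab5 -> Db5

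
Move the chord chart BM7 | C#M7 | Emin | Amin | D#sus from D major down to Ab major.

FM7 GM7 Bbmin Ebmin Asus

D major down to Ab major is an augmented fourth; each chord root moves by that interval while the quality stays the same.
BM7: root B down an augmented fourth → F, giving FM7.
C#M7: root C# down an augmented fourth → G, giving GM7.
Emin: root E down an augmented fourth → Bb, giving Bbmin.
Amin: root A down an augmented fourth → Eb, giving Ebmin.
D#sus: root D# down an augmented fourth → A, giving Asus.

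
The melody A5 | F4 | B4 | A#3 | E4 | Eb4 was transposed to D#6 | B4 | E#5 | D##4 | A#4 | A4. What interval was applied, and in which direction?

up an augmented fourth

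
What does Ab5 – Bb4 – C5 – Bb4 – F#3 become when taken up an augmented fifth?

E6 F#5 G#5 F#5 C##4

Ab5 becomes E6
Bb4 becomes F#5
C5 becomes G#5
Bb4 becomes F#5
F#3 becomes C##4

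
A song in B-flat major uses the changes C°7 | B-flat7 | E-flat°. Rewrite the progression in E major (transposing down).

F#°7 E7 A°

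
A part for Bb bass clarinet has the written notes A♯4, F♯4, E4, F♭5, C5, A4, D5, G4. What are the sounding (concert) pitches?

G#3 E3 D3 Ebb4 Bb3 G3 C4 F3

Written C4 on the Bb bass clarinet sounds as Bb2, a major ninth lower; apply that shift to every note.
A#4 → G#3
F#4 → E3
E4 → D3
Fb5 → Ebb4
C5 → Bb3
A4 → G3
D5 → C4
G4 → F3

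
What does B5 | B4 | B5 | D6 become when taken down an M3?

G5 G4 G5 Bb5

B5 becomes G5
B4 becomes G4
B5 becomes G5
D6 becomes Bb5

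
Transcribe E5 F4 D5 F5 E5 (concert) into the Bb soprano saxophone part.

F#5 G4 E5 G5 F#5

Written C4 sounds as Bb3 on the Bb soprano saxophone, so concert pitches are written a major second up.
E5 gives F#5
F4 gives G4
D5 gives E5
F5 gives G5
E5 gives F#5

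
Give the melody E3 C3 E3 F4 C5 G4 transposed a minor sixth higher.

E3 up a minor sixth is C4.
C3: a sixth up reaches A, and 8 semitones makes it Ab3.
A minor sixth up from E3 gives C4.
F4 up a minor sixth is Db5.
C5: a sixth up reaches A, and 8 semitones makes it Ab5.
A minor sixth up from G4 gives Eb5.

C4 Ab3 C4 Db5 Ab5 Eb5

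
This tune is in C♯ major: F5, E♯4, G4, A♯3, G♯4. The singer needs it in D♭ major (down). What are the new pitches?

Gbb4 F3 Abb3 Bb2 Ab3

From C♯ down to D♭ is an augmented seventh; apply that to each pitch.
F5 gives Gbb4
E#4 gives F3
G4 gives Abb3
A#3 gives Bb2
G#4 gives Ab3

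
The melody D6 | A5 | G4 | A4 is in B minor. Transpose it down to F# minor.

B minor to F# minor down is a perfect fourth, so every note moves down by that interval.
D6 becomes A5
A5 becomes E5
G4 becomes D4
A4 becomes E4

A5 E5 D4 E4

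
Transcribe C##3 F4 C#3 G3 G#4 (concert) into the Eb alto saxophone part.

Written C4 sounds as Eb3 on the Eb alto saxophone, so concert pitches are written a major sixth up.
C##3 → A##3
F4 → D5
C#3 → A#3
G3 → E4
G#4 → E#5

A##3 D5 A#3 E4 E#5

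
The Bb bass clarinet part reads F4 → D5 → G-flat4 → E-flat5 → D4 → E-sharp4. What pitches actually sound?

Eb3 C4 Fb3 Db4 C3 D#3

Written C4 on the Bb bass clarinet sounds as Bb2, a major ninth lower; apply that shift to every note.
F4 -> Eb3
D5 -> C4
Gb4 -> Fb3
Eb5 -> Db4
D4 -> C3
E#4 -> D#3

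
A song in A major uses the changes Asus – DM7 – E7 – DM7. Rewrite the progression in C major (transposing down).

A major down to C major is a major sixth; each chord root moves by that interval while the quality stays the same.
Asus: root A down a major sixth → C, giving Csus.
DM7: root D down a major sixth → F, giving FM7.
E7: root E down a major sixth → G, giving G7.
DM7: root D down a major sixth → F, giving FM7.

Csus FM7 G7 FM7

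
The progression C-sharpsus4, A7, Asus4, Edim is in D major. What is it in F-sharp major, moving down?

E#sus4 C#7 C#sus4 G#dim

D major down to F-sharp major is a minor sixth; each chord root moves by that interval while the quality stays the same.
C-sharpsus4: root C-sharp down a minor sixth → E#, giving E#sus4.
A7: root A down a minor sixth → C#, giving C#7.
Asus4: root A down a minor sixth → C#, giving C#sus4.
Edim: root E down a minor sixth → G#, giving G#dim.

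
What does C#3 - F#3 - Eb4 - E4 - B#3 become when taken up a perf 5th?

G#3 C#4 Bb4 B4 F##4

C#3 → G#3
F#3 → C#4
Eb4 → Bb4
E4 → B4
B#3 → F##4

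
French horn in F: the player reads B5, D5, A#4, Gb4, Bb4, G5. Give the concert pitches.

E5 G4 D#4 Cb4 Eb4 C5

The French horn in F sounds a perfect fifth below written, so transpose each written note down a perfect fifth.
B5 gives E5
D5 gives G4
A#4 gives D#4
Gb4 gives Cb4
Bb4 gives Eb4
G5 gives C5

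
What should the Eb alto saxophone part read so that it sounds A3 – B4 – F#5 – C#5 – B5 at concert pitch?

F#4 G#5 D#6 A#5 G#6

The Eb alto saxophone sounds a major sixth below written, so the written part must be a major sixth above concert — transpose each note up.
A3 to F#4
B4 to G#5
F#5 to D#6
C#5 to A#5
B5 to G#6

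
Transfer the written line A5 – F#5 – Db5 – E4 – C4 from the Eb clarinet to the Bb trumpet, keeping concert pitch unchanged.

First find concert pitch: the Eb clarinet sounds a minor third above written, so A5 F#5 Db5 E4 C4 sounds C6 A5 Fb5 G4 Eb4.
Then write for Bb trumpet: it sounds a major second below written, so the part must be a major second above concert.
C6 → D6
A5 → B5
Fb5 → Gb5
G4 → A4
Eb4 → F4

D6 B5 Gb5 A4 F4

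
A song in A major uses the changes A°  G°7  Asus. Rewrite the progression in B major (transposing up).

B° A°7 Bsus

A major up to B major is a major second; each chord root moves by that interval while the quality stays the same.
A°: root A up a major second → B, giving B°.
G°7: root G up a major second → A, giving A°7.
Asus: root A up a major second → B, giving Bsus.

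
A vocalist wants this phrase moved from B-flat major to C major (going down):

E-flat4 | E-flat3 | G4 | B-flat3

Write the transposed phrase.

From B-flat down to C is a minor seventh; apply that to each pitch.
Eb4 gives F3
Eb3 gives F2
G4 gives A3
Bb3 gives C3

F3 F2 A3 C3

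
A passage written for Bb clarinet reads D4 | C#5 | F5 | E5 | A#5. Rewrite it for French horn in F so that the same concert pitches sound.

First find concert pitch: the Bb clarinet sounds a major second below written, so D4 C#5 F5 E5 A#5 sounds C4 B4 Eb5 D5 G#5.
Then write for French horn in F: it sounds a perfect fifth below written, so the part must be a perfect fifth above concert.
C4 → G4
B4 → F#5
Eb5 → Bb5
D5 → A5
G#5 → D#6

G4 F#5 Bb5 A5 D#6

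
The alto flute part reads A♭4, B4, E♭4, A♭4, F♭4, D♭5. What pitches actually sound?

Eb4 F#4 Bb3 Eb4 Cb4 Ab4

Written C4 on the alto flute sounds as G3, a perfect fourth lower; apply that shift to every note.
Ab4 gives Eb4
B4 gives F#4
Eb4 gives Bb3
Ab4 gives Eb4
Fb4 gives Cb4
Db5 gives Ab4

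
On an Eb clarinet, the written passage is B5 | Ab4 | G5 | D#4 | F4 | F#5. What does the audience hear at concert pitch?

D6 Cb5 Bb5 F#4 Ab4 A5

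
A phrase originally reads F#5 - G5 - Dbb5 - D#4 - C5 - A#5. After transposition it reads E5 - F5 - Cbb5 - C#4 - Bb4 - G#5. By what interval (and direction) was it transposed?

From F#5 to E5 is 2 letter names — a second of some quality.
E5 to F#5 is 2 semitones, which makes it a major second; the second version is lower, so the direction is down.
Checking another pair — A#5 → G#5 — gives the same interval.

down a major second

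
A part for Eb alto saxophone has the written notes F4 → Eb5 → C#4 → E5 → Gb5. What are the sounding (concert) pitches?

Written C4 on the Eb alto saxophone sounds as Eb3, a major sixth lower; apply that shift to every note.
F4 gives Ab3
Eb5 gives Gb4
C#4 gives E3
E5 gives G4
Gb5 gives Bbb4

Ab3 Gb4 E3 G4 Bbb4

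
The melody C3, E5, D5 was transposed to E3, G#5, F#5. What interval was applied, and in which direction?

up a major third

Take the first pair: C3 → E3. C to E spans 3 letter names, so the interval is some kind of third.
C3 to E3 is 4 semitones, which makes it a major third; the second version is higher, so the direction is up.
Checking another pair — D5 → F#5 — gives the same interval.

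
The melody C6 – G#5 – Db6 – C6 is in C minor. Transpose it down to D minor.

C minor to D minor down is a minor seventh, so every note moves down by that interval.
C6 gives D5
G#5 gives A#4
Db6 gives Eb5
C6 gives D5

D5 A#4 Eb5 D5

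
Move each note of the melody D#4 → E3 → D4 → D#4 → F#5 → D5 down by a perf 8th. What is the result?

D#3 E2 D3 D#3 F#4 D4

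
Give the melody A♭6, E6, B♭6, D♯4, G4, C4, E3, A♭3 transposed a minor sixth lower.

Ab6: a sixth down reaches C, and 8 semitones makes it C6.
E6 down a minor sixth is G#5.
A minor sixth down from Bb6 gives D6.
D#4: a sixth down reaches F, and 8 semitones makes it F##3.
G4: a sixth down reaches B, and 8 semitones makes it B3.
C4: a sixth down reaches E, and 8 semitones makes it E3.
E3: a sixth down reaches G, and 8 semitones makes it G#2.
Ab3: a sixth down reaches C, and 8 semitones makes it C3.

C6 G#5 D6 F##3 B3 E3 G#2 C3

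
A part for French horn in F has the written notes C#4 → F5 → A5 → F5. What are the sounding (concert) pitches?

The French horn in F sounds a perfect fifth below written, so transpose each written note down a perfect fifth.
C#4 -> F#3
F5 -> Bb4
A5 -> D5
F5 -> Bb4

F#3 Bb4 D5 Bb4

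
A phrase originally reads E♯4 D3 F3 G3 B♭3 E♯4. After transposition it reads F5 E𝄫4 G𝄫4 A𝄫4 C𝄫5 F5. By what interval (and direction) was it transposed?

up a diminished ninth

Take the first pair: E#4 → F5. E to F spans 9 letter names, so the interval is some kind of ninth.
E#4 to F5 is 12 semitones, which makes it a diminished ninth; the second version is higher, so the direction is up.
Checking another pair — E#4 → F5 — gives the same interval.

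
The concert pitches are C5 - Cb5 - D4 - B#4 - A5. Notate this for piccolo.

Written C4 sounds as C5 on the piccolo, so concert pitches are written a perfect octave down.
C5 → C4
Cb5 → Cb4
D4 → D3
B#4 → B#3
A5 → A4

C4 Cb4 D3 B#3 A4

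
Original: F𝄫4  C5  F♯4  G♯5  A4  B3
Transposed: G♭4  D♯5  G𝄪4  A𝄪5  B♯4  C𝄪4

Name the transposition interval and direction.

up an augmented second

Take the first pair: Fbb4 → Gb4. F to G spans 2 letter names, so the interval is some kind of second.
Fbb4 to Gb4 is 3 semitones, which makes it an augmented second; the second version is higher, so the direction is up.
Checking another pair — B3 → C##4 — gives the same interval.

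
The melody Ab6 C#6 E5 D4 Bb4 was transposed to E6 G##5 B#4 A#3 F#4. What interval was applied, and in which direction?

down a diminished fourth

Take the first pair: Ab6 → E6. A to E spans 4 letter names, so the interval is some kind of fourth.
E6 to Ab6 is 4 semitones, which makes it a diminished fourth; the second version is lower, so the direction is down.
Checking another pair — Bb4 → F#4 — gives the same interval.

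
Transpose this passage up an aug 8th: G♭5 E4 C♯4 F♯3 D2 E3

Gb5 → G6
E4 → E#5
C#4 → C##5
F#3 → F##4
D2 → D#3
E3 → E#4

G6 E#5 C##5 F##4 D#3 E#4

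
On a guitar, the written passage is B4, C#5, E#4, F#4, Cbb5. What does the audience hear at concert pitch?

Written C4 on the guitar sounds as C3, a perfect octave lower; apply that shift to every note.
B4 to B3
C#5 to C#4
E#4 to E#3
F#4 to F#3
Cbb5 to Cbb4

B3 C#4 E#3 F#3 Cbb4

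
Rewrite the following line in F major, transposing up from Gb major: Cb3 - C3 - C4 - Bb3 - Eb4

Bb3 B3 B4 A4 D5

From Gb up to F is a major seventh; apply that to each pitch.
Cb3 becomes Bb3
C3 becomes B3
C4 becomes B4
Bb3 becomes A4
Eb4 becomes D5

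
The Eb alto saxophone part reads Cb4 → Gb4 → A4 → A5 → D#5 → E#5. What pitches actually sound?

Ebb3 Bbb3 C4 C5 F#4 G#4

The Eb alto saxophone sounds a major sixth below written, so transpose each written note down a major sixth.
Cb4 gives Ebb3
Gb4 gives Bbb3
A4 gives C4
A5 gives C5
D#5 gives F#4
E#5 gives G#4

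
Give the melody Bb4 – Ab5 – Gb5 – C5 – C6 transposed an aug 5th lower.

Ebb4 Dbb5 Cbb5 Fb4 Fb5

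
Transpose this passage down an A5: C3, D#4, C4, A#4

Fb2 G3 Fb3 D4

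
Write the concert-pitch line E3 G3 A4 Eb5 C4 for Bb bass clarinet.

F#4 A4 B5 F6 D5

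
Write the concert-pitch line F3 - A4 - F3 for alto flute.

Written C4 sounds as G3 on the alto flute, so concert pitches are written a perfect fourth up.
F3 to Bb3
A4 to D5
F3 to Bb3

Bb3 D5 Bb3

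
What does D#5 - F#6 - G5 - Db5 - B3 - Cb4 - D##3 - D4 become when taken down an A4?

A4 C6 Db5 Abb4 F3 Gbb3 A#2 Ab3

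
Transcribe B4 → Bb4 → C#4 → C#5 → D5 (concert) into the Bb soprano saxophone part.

The Bb soprano saxophone sounds a major second below written, so the written part must be a major second above concert — transpose each note up.
B4 gives C#5
Bb4 gives C5
C#4 gives D#4
C#5 gives D#5
D5 gives E5

C#5 C5 D#4 D#5 E5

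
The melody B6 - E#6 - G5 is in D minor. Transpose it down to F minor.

D6 G#5 Bb4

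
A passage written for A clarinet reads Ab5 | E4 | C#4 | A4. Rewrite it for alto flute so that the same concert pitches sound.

Bb5 F#4 D#4 B4

First find concert pitch: the A clarinet sounds a minor third below written, so Ab5 E4 C#4 A4 sounds F5 C#4 A#3 F#4.
Then write for alto flute: it sounds a perfect fourth below written, so the part must be a perfect fourth above concert.
F5 → Bb5
C#4 → F#4
A#3 → D#4
F#4 → B4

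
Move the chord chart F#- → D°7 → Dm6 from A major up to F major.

A major up to F major is a minor sixth; each chord root moves by that interval while the quality stays the same.
F#-: root F# up a minor sixth → D, giving D-.
D°7: root D up a minor sixth → Bb, giving Bb°7.
Dm6: root D up a minor sixth → Bb, giving Bbm6.

D- Bb°7 Bbm6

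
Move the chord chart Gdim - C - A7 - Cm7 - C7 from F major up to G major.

Adim D B7 Dm7 D7

F major up to G major is a major second; each chord root moves by that interval while the quality stays the same.
Gdim: root G up a major second → A, giving Adim.
C: root C up a major second → D, giving D.
A7: root A up a major second → B, giving B7.
Cm7: root C up a major second → D, giving Dm7.
C7: root C up a major second → D, giving D7.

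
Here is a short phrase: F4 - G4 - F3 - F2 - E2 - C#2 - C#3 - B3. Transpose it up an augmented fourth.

F4: a fourth up reaches B, and 6 semitones makes it B4.
G4 up an augmented fourth is C#5.
F3 up an augmented fourth is B3.
F2: a fourth up reaches B, and 6 semitones makes it B2.
An augmented fourth up from E2 gives A#2.
C#2 up an augmented fourth is F##2.
An augmented fourth up from C#3 gives F##3.
B3 up an augmented fourth is E#4.

B4 C#5 B3 B2 A#2 F##2 F##3 E#4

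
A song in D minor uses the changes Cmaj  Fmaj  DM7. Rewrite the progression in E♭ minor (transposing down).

D minor down to E♭ minor is a major seventh; each chord root moves by that interval while the quality stays the same.
Cmaj: root C down a major seventh → Db, giving Dbmaj.
Fmaj: root F down a major seventh → Gb, giving Gbmaj.
DM7: root D down a major seventh → Eb, giving EbM7.

Dbmaj Gbmaj EbM7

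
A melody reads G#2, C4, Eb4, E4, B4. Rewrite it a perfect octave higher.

G#2 up a perfect octave is G#3.
C4 up a perfect octave is C5.
Eb4: an octave up reaches E, and 12 semitones makes it Eb5.
E4: an octave up reaches E, and 12 semitones makes it E5.
B4: an octave up reaches B, and 12 semitones makes it B5.

G#3 C5 Eb5 E5 B5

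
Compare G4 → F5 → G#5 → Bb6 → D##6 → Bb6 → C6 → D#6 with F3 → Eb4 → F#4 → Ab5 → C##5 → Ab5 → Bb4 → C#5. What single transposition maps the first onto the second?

Take the first pair: G4 → F3. G to F spans 9 letter names, so the interval is some kind of ninth.
F3 to G4 is 14 semitones, which makes it a major ninth; the second version is lower, so the direction is down.
Checking another pair — D#6 → C#5 — gives the same interval.

down a major ninth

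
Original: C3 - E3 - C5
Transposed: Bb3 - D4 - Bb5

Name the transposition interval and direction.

up a minor seventh

Take the first pair: C3 → Bb3. C to B spans 7 letter names, so the interval is some kind of seventh.
C3 to Bb3 is 10 semitones, which makes it a minor seventh; the second version is higher, so the direction is up.
Checking another pair — C5 → Bb5 — gives the same interval.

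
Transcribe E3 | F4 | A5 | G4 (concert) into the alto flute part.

A3 Bb4 D6 C5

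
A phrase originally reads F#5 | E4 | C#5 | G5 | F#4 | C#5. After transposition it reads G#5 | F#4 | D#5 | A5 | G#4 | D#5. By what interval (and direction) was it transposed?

up a major second

Take the first pair: F#5 → G#5. F to G spans 2 letter names, so the interval is some kind of second.
F#5 to G#5 is 2 semitones, which makes it a major second; the second version is higher, so the direction is up.
Checking another pair — C#5 → D#5 — gives the same interval.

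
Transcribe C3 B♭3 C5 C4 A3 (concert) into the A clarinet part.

Eb3 Db4 Eb5 Eb4 C4

The A clarinet sounds a minor third below written, so the written part must be a minor third above concert — transpose each note up.
C3 → Eb3
Bb3 → Db4
C5 → Eb5
C4 → Eb4
A3 → C4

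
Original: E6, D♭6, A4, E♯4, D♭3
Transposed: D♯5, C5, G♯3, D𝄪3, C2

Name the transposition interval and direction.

down a minor ninth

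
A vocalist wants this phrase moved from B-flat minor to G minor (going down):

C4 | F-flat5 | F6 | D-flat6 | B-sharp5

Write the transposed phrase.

A3 Db5 D6 Bb5 G##5

From B-flat down to G is a minor third; apply that to each pitch.
C4 becomes A3
Fb5 becomes Db5
F6 becomes D6
Db6 becomes Bb5
B#5 becomes G##5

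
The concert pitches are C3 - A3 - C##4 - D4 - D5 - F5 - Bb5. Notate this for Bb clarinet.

Written C4 sounds as Bb3 on the Bb clarinet, so concert pitches are written a major second up.
C3 → D3
A3 → B3
C##4 → D##4
D4 → E4
D5 → E5
F5 → G5
Bb5 → C6

D3 B3 D##4 E4 E5 G5 C6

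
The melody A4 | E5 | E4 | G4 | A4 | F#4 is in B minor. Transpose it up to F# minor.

From B up to F# is a perfect fifth; apply that to each pitch.
A4 to E5
E5 to B5
E4 to B4
G4 to D5
A4 to E5
F#4 to C#5

E5 B5 B4 D5 E5 C#5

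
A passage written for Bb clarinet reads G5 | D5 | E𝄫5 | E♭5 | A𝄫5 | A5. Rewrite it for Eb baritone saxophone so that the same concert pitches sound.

First find concert pitch: the Bb clarinet sounds a major second below written, so G5 D5 E𝄫5 E♭5 A𝄫5 A5 sounds F5 C5 Dbb5 Db5 Gbb5 G5.
Then write for Eb baritone saxophone: it sounds a major thirteenth below written, so the part must be a major thirteenth above concert.
F5 → D7
C5 → A6
Dbb5 → Bbb6
Db5 → Bb6
Gbb5 → Ebb7
G5 → E7

D7 A6 Bbb6 Bb6 Ebb7 E7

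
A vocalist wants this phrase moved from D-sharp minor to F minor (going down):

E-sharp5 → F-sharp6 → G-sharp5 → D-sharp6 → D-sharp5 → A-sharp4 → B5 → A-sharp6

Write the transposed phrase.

G4 Ab5 Bb4 F5 F4 C4 Db5 C6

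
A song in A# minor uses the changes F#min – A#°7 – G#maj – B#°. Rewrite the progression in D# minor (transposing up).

Bmin D#°7 C#maj E#°

A# minor up to D# minor is a perfect fourth; each chord root moves by that interval while the quality stays the same.
F#min: root F# up a perfect fourth → B, giving Bmin.
A#°7: root A# up a perfect fourth → D#, giving D#°7.
G#maj: root G# up a perfect fourth → C#, giving C#maj.
B#°: root B# up a perfect fourth → E#, giving E#°.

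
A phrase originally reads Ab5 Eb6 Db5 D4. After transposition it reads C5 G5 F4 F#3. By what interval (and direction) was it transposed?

down a minor sixth

From Ab5 to C5 is 6 letter names — a sixth of some quality.
C5 to Ab5 is 8 semitones, which makes it a minor sixth; the second version is lower, so the direction is down.
Checking another pair — D4 → F#3 — gives the same interval.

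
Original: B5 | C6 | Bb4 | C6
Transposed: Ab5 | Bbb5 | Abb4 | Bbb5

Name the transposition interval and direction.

down an augmented second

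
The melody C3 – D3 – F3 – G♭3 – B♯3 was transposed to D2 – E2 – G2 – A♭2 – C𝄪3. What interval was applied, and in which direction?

down a minor seventh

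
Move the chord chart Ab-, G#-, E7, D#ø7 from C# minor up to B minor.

C# minor up to B minor is a minor seventh; each chord root moves by that interval while the quality stays the same.
Ab-: root Ab up a minor seventh → Gb, giving Gb-.
G#-: root G# up a minor seventh → F#, giving F#-.
E7: root E up a minor seventh → D, giving D7.
D#ø7: root D# up a minor seventh → C#, giving C#ø7.

Gb- F#- D7 C#ø7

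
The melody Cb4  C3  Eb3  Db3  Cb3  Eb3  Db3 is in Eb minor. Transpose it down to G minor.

Eb3 E2 G2 F2 Eb2 G2 F2

From Eb down to G is a minor sixth; apply that to each pitch.
Cb4 to Eb3
C3 to E2
Eb3 to G2
Db3 to F2
Cb3 to Eb2
Eb3 to G2
Db3 to F2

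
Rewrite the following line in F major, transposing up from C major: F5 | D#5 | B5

C major to F major up is a perfect fourth, so every note moves up by that interval.
F5 to Bb5
D#5 to G#5
B5 to E6

Bb5 G#5 E6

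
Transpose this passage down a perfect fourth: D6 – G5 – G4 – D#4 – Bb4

A5 D5 D4 A#3 F4

A perfect fourth down from D6 gives A5.
G5 down a perfect fourth is D5.
A perfect fourth down from G4 gives D4.
A perfect fourth down from D#4 gives A#3.
Bb4: a fourth down reaches F, and 5 semitones makes it F4.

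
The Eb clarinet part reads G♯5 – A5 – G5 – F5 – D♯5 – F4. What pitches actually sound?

B5 C6 Bb5 Ab5 F#5 Ab4

The Eb clarinet sounds a minor third above written, so transpose each written note up a minor third.
G#5 becomes B5
A5 becomes C6
G5 becomes Bb5
F5 becomes Ab5
D#5 becomes F#5
F4 becomes Ab4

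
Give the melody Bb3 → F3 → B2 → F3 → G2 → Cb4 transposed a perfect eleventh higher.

Eb5 Bb4 E4 Bb4 C4 Fb5

Bb3 gives Eb5
F3 gives Bb4
B2 gives E4
F3 gives Bb4
G2 gives C4
Cb4 gives Fb5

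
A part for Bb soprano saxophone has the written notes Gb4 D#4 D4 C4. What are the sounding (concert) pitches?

Fb4 C#4 C4 Bb3

The Bb soprano saxophone sounds a major second below written, so transpose each written note down a major second.
Gb4 gives Fb4
D#4 gives C#4
D4 gives C4
C4 gives Bb3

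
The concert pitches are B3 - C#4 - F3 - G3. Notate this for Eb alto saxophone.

G#4 A#4 D4 E4

The Eb alto saxophone sounds a major sixth below written, so the written part must be a major sixth above concert — transpose each note up.
B3 gives G#4
C#4 gives A#4
F3 gives D4
G3 gives E4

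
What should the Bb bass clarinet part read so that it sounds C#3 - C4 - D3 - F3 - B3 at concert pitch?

Written C4 sounds as Bb2 on the Bb bass clarinet, so concert pitches are written a major ninth up.
C#3 -> D#4
C4 -> D5
D3 -> E4
F3 -> G4
B3 -> C#5

D#4 D5 E4 G4 C#5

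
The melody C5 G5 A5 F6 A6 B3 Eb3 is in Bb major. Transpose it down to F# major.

Bb major to F# major down is a diminished fourth, so every note moves down by that interval.
C5 → G#4
G5 → D#5
A5 → E#5
F6 → C#6
A6 → E#6
B3 → F##3
Eb3 → B2

G#4 D#5 E#5 C#6 E#6 F##3 B2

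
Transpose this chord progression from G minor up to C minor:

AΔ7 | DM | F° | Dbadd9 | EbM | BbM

DΔ7 GM Bb° Gbadd9 AbM EbM

G minor up to C minor is a perfect fourth; each chord root moves by that interval while the quality stays the same.
AΔ7: root A up a perfect fourth → D, giving DΔ7.
DM: root D up a perfect fourth → G, giving GM.
F°: root F up a perfect fourth → Bb, giving Bb°.
Dbadd9: root Db up a perfect fourth → Gb, giving Gbadd9.
EbM: root Eb up a perfect fourth → Ab, giving AbM.
BbM: root Bb up a perfect fourth → Eb, giving EbM.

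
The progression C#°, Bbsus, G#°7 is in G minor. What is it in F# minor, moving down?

G minor down to F# minor is a minor second; each chord root moves by that interval while the quality stays the same.
C#°: root C# down a minor second → B#, giving B#°.
Bbsus: root Bb down a minor second → A, giving Asus.
G#°7: root G# down a minor second → F##, giving F##°7.

B#° Asus F##°7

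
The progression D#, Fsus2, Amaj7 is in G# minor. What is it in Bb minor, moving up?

G# minor up to Bb minor is a diminished third; each chord root moves by that interval while the quality stays the same.
D#: root D# up a diminished third → F, giving F.
Fsus2: root F up a diminished third → Abb, giving Abbsus2.
Amaj7: root A up a diminished third → Cb, giving Cbmaj7.

F Abbsus2 Cbmaj7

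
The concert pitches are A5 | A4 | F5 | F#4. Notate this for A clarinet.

The A clarinet sounds a minor third below written, so the written part must be a minor third above concert — transpose each note up.
A5 to C6
A4 to C5
F5 to Ab5
F#4 to A4

C6 C5 Ab5 A4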